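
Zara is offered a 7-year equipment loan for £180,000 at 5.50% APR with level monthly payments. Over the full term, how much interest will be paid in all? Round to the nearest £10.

£37,280

Monthly rate = 5.5%/12 = 0.0045833; payment = 180,000 × 0.0045833 / (1 − (1+0.0045833)^−84) = £2,586.61.
Total paid = 84 × £2,586.61 = £217,275.24; interest = £217,275.24 − £180,000 = £37,275.24.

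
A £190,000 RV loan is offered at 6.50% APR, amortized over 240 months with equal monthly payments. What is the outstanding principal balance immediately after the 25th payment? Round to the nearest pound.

£179,658

With monthly rate i = 6.5%/12 = 0.0054167, the balance after k of n payments is P · [(1+i)^n − (1+i)^k] / [(1+i)^n − 1].
(1+0.0054167)^240 = 3.65644670 and (1+0.0054167)^25 = 1.14459542, so the balance is 190,000 × (3.65644670 − 1.14459542) / (3.65644670 − 1) = £179,657.94.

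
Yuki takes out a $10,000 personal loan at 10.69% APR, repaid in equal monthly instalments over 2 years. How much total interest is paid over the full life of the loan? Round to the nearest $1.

Monthly rate = 10.69%/12 = 0.0089083; payment = 10,000 × 0.0089083 / (1 − (1+0.0089083)^−24) = $464.64.
Total paid = 24 × $464.64 = $11,151.36; interest = $11,151.36 − $10,000 = $1,151.36.

$1,151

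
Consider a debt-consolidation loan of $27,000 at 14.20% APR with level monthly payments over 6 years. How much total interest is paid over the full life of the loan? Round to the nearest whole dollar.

Monthly rate = 14.2%/12 = 0.0118333; payment = 27,000 × 0.0118333 / (1 − (1+0.0118333)^−72) = $559.25.
Total paid = 72 × $559.25 = $40,266.00; interest = $40,266.00 − $27,000 = $13,266.00.

$13,266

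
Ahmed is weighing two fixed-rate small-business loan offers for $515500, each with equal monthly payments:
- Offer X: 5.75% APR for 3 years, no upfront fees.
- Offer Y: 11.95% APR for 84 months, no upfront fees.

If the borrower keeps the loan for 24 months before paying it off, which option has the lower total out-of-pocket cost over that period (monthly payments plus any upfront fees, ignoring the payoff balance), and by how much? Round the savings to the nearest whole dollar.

Offer X: at 5.75% the monthly rate is 0.0047917, so the payment is 515,500 × 0.0047917 / (1 − 1.0047917^−36) = $15,624.18.
Offer Y: monthly rate = 11.95%/12 = 0.0099583; payment = 515,500 × 0.0099583 / (1 − (1+0.0099583)^−84) = $9,086.21.
Over 24 months: Offer X costs 24 × $15,624.18 = $374,980.32; Offer Y costs 24 × $9,086.21 = $218,069.04.
Offer Y is cheaper by $374,980.32 − $218,069.04 = $156,911.28.

Offer Y by $156,911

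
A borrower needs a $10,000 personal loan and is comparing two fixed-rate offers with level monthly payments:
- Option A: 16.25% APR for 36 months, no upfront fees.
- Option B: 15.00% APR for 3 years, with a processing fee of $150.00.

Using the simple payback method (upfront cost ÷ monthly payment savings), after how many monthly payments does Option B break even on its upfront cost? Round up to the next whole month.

25 months

Option A: at 16.25% the monthly rate is 0.0135417, so the payment is 10,000 × 0.0135417 / (1 − 1.0135417^−36) = $352.81.
Option B: at 15.00% the monthly rate is 0.0125000, so the payment is 10,000 × 0.0125000 / (1 − 1.0125000^−36) = $346.65.
Monthly savings = $352.81 − $346.65 = $6.16.
Break-even = $150.00 / $6.16 = 24.35 → 25 months.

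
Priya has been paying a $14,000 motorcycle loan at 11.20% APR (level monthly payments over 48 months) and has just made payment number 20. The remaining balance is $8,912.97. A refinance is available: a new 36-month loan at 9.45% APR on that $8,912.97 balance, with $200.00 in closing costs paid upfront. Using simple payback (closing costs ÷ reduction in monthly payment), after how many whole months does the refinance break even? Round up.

3 months

Current payment = 14,000 × 11.2%/12 / (1 − (1+0.0093333)^−48) = $363.20.
Refinanced payment = 8,912.97 × 0.0078750 / (1 − (1+0.0078750)^−36) = $285.30.
Monthly savings = $363.20 − $285.30 = $77.90.
Break-even = $200.00 / $77.90 = 2.57 → 3 months.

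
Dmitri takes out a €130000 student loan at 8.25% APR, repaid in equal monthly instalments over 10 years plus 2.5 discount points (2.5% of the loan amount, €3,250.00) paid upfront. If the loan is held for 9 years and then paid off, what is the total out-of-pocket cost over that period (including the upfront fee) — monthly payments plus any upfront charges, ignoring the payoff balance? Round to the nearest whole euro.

At 8.25% the monthly rate is 0.0068750, so the payment is 130,000 × 0.0068750 / (1 − 1.0068750^−120) = €1,594.48.
Total outlay = 108 × €1,594.48 + €3,250.00 = €175,453.84.

€175,454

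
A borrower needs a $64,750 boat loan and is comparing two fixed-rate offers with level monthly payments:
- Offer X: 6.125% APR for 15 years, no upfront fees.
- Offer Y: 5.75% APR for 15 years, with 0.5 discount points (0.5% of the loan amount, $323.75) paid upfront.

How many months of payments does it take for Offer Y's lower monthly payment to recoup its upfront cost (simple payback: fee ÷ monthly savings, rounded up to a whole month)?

Offer X: monthly rate = 6.125%/12 = 0.0051042; payment = 64,750 × 0.0051042 / (1 − (1+0.0051042)^−180) = $550.78.
Offer Y: monthly rate = 5.75%/12 = 0.0047917; payment = 64,750 × 0.0047917 / (1 − (1+0.0047917)^−180) = $537.69.
Monthly savings = $550.78 − $537.69 = $13.09.
Break-even = $323.75 / $13.09 = 24.73 → 25 months.

25 months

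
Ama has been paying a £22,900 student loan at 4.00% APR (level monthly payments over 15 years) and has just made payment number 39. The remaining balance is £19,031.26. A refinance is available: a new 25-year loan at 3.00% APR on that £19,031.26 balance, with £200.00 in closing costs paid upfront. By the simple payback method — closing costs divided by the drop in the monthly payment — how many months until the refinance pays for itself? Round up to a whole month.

3 months

Current payment = 22,900 × 4%/12 / (1 − (1+0.0033333)^−180) = £169.39.
Refinanced payment = 19,031.26 × 0.0025000 / (1 − (1+0.0025000)^−300) = £90.25.
Monthly savings = £169.39 − £90.25 = £79.14.
Break-even = £200.00 / £79.14 = 2.53 → 3 months.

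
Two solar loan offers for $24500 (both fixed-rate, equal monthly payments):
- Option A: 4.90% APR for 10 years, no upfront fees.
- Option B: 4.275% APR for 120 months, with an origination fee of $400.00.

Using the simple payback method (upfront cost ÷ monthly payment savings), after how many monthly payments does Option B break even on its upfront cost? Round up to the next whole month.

Option A: monthly rate = 4.9%/12 = 0.0040833; payment = 24,500 × 0.0040833 / (1 − (1+0.0040833)^−120) = $258.66.
Option B: at 4.275% the monthly rate is 0.0035625, so the payment is 24,500 × 0.0035625 / (1 − 1.0035625^−120) = $251.27.
Monthly savings = $258.66 − $251.27 = $7.39.
Break-even = $400.00 / $7.39 = 54.13 → 55 months.

55 months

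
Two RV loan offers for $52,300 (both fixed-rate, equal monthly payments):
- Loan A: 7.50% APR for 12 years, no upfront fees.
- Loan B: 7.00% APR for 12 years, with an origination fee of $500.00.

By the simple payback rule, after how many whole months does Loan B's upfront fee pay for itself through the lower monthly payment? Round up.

36 months

Loan A: monthly rate = 7.5%/12 = 0.0062500; payment = 52,300 × 0.0062500 / (1 − (1+0.0062500)^−144) = $551.88.
Loan B: monthly rate = 7%/12 = 0.0058333; payment = 52,300 × 0.0058333 / (1 − (1+0.0058333)^−144) = $537.84.
Monthly savings = $551.88 − $537.84 = $14.04.
Break-even = $500.00 / $14.04 = 35.61 → 36 months.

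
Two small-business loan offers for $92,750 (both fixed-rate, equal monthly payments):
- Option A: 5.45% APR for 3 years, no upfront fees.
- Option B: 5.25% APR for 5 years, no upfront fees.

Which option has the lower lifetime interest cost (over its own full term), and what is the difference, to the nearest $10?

Option A: at 5.45% the monthly rate is 0.0045417, so the payment is 92,750 × 0.0045417 / (1 − 1.0045417^−36) = $2,798.58.
Total interest on Option A = 36 × $2,798.58 − $92,750 = $7,998.88.
Option B: at 5.25% the monthly rate is 0.0043750, so the payment is 92,750 × 0.0043750 / (1 − 1.0043750^−60) = $1,760.95.
Total interest on Option B = 60 × $1,760.95 − $92,750 = $12,907.00.
Option A is lower by $4,908.12.

Option A by $4,910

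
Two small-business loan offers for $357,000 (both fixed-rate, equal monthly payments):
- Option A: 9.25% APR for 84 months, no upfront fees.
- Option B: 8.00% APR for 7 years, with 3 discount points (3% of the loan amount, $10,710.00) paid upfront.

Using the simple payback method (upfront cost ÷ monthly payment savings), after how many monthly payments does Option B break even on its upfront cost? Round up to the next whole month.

48 months

Option A: at 9.25% the monthly rate is 0.0077083, so the payment is 357,000 × 0.0077083 / (1 − 1.0077083^−84) = $5,789.20.
Option B: monthly rate = 8%/12 = 0.0066667; payment = 357,000 × 0.0066667 / (1 − (1+0.0066667)^−84) = $5,564.28.
Monthly savings = $5,789.20 − $5,564.28 = $224.92.
Break-even = $10,710.00 / $224.92 = 47.62 → 48 months.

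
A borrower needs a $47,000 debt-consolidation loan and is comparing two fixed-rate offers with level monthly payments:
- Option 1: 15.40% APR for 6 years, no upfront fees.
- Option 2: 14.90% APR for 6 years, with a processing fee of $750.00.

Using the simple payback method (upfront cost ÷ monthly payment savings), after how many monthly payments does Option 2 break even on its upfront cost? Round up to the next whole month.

59 months

Option 1: monthly rate = 15.4%/12 = 0.0128333; payment = 47,000 × 0.0128333 / (1 − (1+0.0128333)^−72) = $1,004.05.
Option 2: at 14.90% the monthly rate is 0.0124167, so the payment is 47,000 × 0.0124167 / (1 − 1.0124167^−72) = $991.26.
Monthly savings = $1,004.05 − $991.26 = $12.79.
Break-even = $750.00 / $12.79 = 58.64 → 59 months.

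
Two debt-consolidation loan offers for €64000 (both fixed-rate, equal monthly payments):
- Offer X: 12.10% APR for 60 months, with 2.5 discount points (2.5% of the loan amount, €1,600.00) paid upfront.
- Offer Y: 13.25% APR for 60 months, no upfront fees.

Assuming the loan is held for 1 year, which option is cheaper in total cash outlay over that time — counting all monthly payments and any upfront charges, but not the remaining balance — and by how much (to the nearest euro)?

Offer Y by €1,150

Offer X: at 12.10% the monthly rate is 0.0100833, so the payment is 64,000 × 0.0100833 / (1 − 1.0100833^−60) = €1,426.88.
Offer Y: monthly rate = 13.25%/12 = 0.0110417; payment = 64,000 × 0.0110417 / (1 − (1+0.0110417)^−60) = €1,464.40.
Over 12 months: Offer X costs 12 × €1,426.88 + €1,600.00 = €18,722.56; Offer Y costs 12 × €1,464.40 = €17,572.80.
Offer Y is cheaper by €18,722.56 − €17,572.80 = €1,149.76.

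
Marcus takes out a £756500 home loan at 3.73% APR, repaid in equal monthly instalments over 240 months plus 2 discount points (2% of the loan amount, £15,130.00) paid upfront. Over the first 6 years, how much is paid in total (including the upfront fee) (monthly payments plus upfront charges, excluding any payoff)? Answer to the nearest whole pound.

£337,498

At 3.73% the monthly rate is 0.0031083, so the payment is 756,500 × 0.0031083 / (1 − 1.0031083^−240) = £4,477.33.
Total outlay = 72 × £4,477.33 + £15,130.00 = £337,497.76.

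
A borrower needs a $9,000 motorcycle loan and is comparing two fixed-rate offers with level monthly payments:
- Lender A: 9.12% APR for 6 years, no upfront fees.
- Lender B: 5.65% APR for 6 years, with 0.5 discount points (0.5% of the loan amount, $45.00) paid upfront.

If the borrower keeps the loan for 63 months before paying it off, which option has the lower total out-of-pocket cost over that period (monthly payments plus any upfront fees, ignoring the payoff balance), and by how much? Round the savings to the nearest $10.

Lender B by $910

Lender A: at 9.12% the monthly rate is 0.0076000, so the payment is 9,000 × 0.0076000 / (1 − 1.0076000^−72) = $162.77.
Lender B: at 5.65% the monthly rate is 0.0047083, so the payment is 9,000 × 0.0047083 / (1 − 1.0047083^−72) = $147.67.
Over 63 months: Lender A costs 63 × $162.77 = $10,254.51; Lender B costs 63 × $147.67 + $45.00 = $9,348.21.
Lender B is cheaper by $10,254.51 − $9,348.21 = $906.30.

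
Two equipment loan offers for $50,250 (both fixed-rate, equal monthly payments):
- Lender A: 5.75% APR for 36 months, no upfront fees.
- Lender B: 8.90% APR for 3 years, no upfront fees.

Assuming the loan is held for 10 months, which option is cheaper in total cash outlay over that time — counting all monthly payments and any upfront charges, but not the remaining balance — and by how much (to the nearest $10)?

Lender A by $730

Lender A: at 5.75% the monthly rate is 0.0047917, so the payment is 50,250 × 0.0047917 / (1 − 1.0047917^−36) = $1,523.02.
Lender B: at 8.90% the monthly rate is 0.0074167, so the payment is 50,250 × 0.0074167 / (1 − 1.0074167^−36) = $1,595.60.
Over 10 months: Lender A costs 10 × $1,523.02 = $15,230.20; Lender B costs 10 × $1,595.60 = $15,956.00.
Lender A is cheaper by $15,956.00 − $15,230.20 = $725.80.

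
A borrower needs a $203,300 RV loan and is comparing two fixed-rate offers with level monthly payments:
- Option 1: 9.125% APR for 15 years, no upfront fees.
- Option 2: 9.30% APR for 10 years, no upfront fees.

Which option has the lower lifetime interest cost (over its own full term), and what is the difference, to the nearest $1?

Option 1: monthly rate = 9.125%/12 = 0.0076042; payment = 203,300 × 0.0076042 / (1 − (1+0.0076042)^−180) = $2,077.15.
Total interest on Option 1 = 180 × $2,077.15 − $203,300 = $170,587.00.
Option 2: monthly rate = 9.3%/12 = 0.0077500; payment = 203,300 × 0.0077500 / (1 − (1+0.0077500)^−120) = $2,608.44.
Total interest on Option 2 = 120 × $2,608.44 − $203,300 = $109,712.80.
Option 2 is lower by $60,874.20.

Option 2 by $60,874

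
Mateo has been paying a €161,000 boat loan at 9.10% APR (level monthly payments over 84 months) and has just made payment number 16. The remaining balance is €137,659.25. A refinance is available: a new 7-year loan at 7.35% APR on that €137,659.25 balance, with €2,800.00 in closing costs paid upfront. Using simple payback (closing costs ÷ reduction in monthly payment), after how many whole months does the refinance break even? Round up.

6 months

Current payment = 161,000 × 9.1%/12 / (1 − (1+0.0075833)^−84) = €2,598.52.
Refinanced payment = 137,659.25 × 0.0061250 / (1 − (1+0.0061250)^−84) = €2,101.28.
Monthly savings = €2,598.52 − €2,101.28 = €497.24.
Break-even = €2,800.00 / €497.24 = 5.63 → 6 months.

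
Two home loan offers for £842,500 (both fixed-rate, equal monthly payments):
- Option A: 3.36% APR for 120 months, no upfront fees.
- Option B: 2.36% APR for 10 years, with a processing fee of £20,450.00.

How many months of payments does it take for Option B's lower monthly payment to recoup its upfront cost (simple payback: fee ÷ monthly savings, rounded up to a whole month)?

53 months

Option A: monthly rate = 3.36%/12 = 0.0028000; payment = 842,500 × 0.0028000 / (1 − (1+0.0028000)^−120) = £8,275.99.
Option B: monthly rate = 2.36%/12 = 0.0019667; payment = 842,500 × 0.0019667 / (1 − (1+0.0019667)^−120) = £7,888.72.
Monthly savings = £8,275.99 − £7,888.72 = £387.27.
Break-even = £20,450.00 / £387.27 = 52.81 → 53 months.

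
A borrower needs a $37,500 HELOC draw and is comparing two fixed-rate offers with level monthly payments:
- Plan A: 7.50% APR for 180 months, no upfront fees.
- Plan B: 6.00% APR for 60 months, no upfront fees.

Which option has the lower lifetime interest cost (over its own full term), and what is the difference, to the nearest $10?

Plan A: monthly rate = 7.5%/12 = 0.0062500; payment = 37,500 × 0.0062500 / (1 − (1+0.0062500)^−180) = $347.63.
Total interest on Plan A = 180 × $347.63 − $37,500 = $25,073.40.
Plan B: at 6.00% the monthly rate is 0.0050000, so the payment is 37,500 × 0.0050000 / (1 − 1.0050000^−60) = $724.98.
Total interest on Plan B = 60 × $724.98 − $37,500 = $5,998.80.
Plan B is lower by $19,074.60.

Plan B by $19,070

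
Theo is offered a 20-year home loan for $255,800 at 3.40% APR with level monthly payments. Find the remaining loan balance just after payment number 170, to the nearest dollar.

With monthly rate i = 3.4%/12 = 0.0028333, the balance after k of n payments is P · [(1+i)^n − (1+i)^k] / [(1+i)^n − 1].
(1+0.0028333)^240 = 1.97198073 and (1+0.0028333)^170 = 1.61766798, so the balance is 255,800 × (1.97198073 − 1.61766798) / (1.97198073 − 1) = $93,245.88.

$93,246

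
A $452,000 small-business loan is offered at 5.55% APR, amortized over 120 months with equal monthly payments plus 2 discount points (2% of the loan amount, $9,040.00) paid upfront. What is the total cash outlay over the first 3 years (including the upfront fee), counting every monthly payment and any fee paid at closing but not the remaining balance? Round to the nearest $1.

Monthly rate = 5.55%/12 = 0.0046250; payment = 452,000 × 0.0046250 / (1 − (1+0.0046250)^−120) = $4,916.59.
Total outlay = 36 × $4,916.59 + $9,040.00 = $186,037.24.

$186,037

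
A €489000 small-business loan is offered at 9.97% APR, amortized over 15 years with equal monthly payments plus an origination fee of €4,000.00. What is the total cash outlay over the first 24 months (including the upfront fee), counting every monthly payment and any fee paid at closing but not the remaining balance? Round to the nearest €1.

Monthly rate = 9.97%/12 = 0.0083083; payment = 489,000 × 0.0083083 / (1 − (1+0.0083083)^−180) = €5,245.85.
Total outlay = 24 × €5,245.85 + €4,000.00 = €129,900.40.

€129,900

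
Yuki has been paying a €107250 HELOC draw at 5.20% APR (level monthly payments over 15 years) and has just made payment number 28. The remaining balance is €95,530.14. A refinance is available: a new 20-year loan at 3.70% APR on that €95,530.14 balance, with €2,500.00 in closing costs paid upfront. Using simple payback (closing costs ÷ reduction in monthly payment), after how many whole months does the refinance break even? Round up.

9 months

Current payment = 107,250 × 5.2%/12 / (1 − (1+0.0043333)^−180) = €859.34.
Refinanced payment = 95,530.14 × 0.0030833 / (1 − (1+0.0030833)^−240) = €563.90.
Monthly savings = €859.34 − €563.90 = €295.44.
Break-even = €2,500.00 / €295.44 = 8.46 → 9 months.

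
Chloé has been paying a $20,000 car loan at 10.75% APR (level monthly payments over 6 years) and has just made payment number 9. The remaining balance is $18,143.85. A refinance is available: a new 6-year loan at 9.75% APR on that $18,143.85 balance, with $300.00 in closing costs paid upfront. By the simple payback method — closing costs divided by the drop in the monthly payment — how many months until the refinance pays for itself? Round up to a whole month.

Current payment = 20,000 × 10.75%/12 / (1 − (1+0.0089583)^−72) = $378.13.
Refinanced payment = 18,143.85 × 0.0081250 / (1 − (1+0.0081250)^−72) = $333.85.
Monthly savings = $378.13 − $333.85 = $44.28.
Break-even = $300.00 / $44.28 = 6.78 → 7 months.

7 months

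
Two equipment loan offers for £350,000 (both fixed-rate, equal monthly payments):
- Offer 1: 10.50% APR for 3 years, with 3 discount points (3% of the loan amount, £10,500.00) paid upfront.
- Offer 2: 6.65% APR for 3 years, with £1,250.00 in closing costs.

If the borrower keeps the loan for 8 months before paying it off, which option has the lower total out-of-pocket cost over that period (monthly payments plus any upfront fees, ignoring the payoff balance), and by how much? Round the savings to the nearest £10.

Offer 2 by £14,250

Offer 1: monthly rate = 10.5%/12 = 0.0087500; payment = 350,000 × 0.0087500 / (1 − (1+0.0087500)^−36) = £11,375.86.
Offer 2: monthly rate = 6.65%/12 = 0.0055417; payment = 350,000 × 0.0055417 / (1 − (1+0.0055417)^−36) = £10,751.06.
Over 8 months: Offer 1 costs 8 × £11,375.86 + £10,500.00 = £101,506.88; Offer 2 costs 8 × £10,751.06 + £1,250.00 = £87,258.48.
Offer 2 is cheaper by £101,506.88 − £87,258.48 = £14,248.40.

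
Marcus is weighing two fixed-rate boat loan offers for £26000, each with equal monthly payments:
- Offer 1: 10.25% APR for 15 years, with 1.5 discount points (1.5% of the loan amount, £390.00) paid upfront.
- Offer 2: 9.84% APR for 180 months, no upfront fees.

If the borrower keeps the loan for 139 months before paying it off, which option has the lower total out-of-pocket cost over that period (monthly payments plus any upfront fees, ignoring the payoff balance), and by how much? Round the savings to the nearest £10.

Offer 2 by £1,300

Offer 1: monthly rate = 10.25%/12 = 0.0085417; payment = 26,000 × 0.0085417 / (1 − (1+0.0085417)^−180) = £283.39.
Offer 2: monthly rate = 9.84%/12 = 0.0082000; payment = 26,000 × 0.0082000 / (1 − (1+0.0082000)^−180) = £276.86.
Over 139 months: Offer 1 costs 139 × £283.39 + £390.00 = £39,781.21; Offer 2 costs 139 × £276.86 = £38,483.54.
Offer 2 is cheaper by £39,781.21 − £38,483.54 = £1,297.67.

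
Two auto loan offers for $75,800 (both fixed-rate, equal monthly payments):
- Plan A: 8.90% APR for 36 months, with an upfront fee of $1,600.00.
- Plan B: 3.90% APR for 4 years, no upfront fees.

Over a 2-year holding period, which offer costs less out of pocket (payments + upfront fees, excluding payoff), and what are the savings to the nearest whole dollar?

Plan B by $18,371

Plan A: at 8.90% the monthly rate is 0.0074167, so the payment is 75,800 × 0.0074167 / (1 − 1.0074167^−36) = $2,406.89.
Plan B: at 3.90% the monthly rate is 0.0032500, so the payment is 75,800 × 0.0032500 / (1 − 1.0032500^−48) = $1,708.10.
Over 24 months: Plan A costs 24 × $2,406.89 + $1,600.00 = $59,365.36; Plan B costs 24 × $1,708.10 = $40,994.40.
Plan B is cheaper by $59,365.36 − $40,994.40 = $18,370.96.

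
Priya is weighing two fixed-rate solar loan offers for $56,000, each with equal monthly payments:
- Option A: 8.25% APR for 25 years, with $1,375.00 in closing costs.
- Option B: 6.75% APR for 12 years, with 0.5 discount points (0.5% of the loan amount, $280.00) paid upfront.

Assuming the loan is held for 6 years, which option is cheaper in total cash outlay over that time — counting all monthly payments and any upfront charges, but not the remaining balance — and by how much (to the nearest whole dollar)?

Option A by $8,044

Option A: at 8.25% the monthly rate is 0.0068750, so the payment is 56,000 × 0.0068750 / (1 − 1.0068750^−300) = $441.53.
Option B: at 6.75% the monthly rate is 0.0056250, so the payment is 56,000 × 0.0056250 / (1 − 1.0056250^−144) = $568.46.
Over 72 months: Option A costs 72 × $441.53 + $1,375.00 = $33,165.16; Option B costs 72 × $568.46 + $280.00 = $41,209.12.
Option A is cheaper by $41,209.12 − $33,165.16 = $8,043.96.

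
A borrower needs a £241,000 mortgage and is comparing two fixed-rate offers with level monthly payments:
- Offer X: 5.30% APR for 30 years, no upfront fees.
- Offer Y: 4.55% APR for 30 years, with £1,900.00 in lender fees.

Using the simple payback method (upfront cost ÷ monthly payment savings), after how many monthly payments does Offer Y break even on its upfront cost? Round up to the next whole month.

Offer X: monthly rate = 5.3%/12 = 0.0044167; payment = 241,000 × 0.0044167 / (1 − (1+0.0044167)^−360) = £1,338.28.
Offer Y: at 4.55% the monthly rate is 0.0037917, so the payment is 241,000 × 0.0037917 / (1 − 1.0037917^−360) = £1,228.28.
Monthly savings = £1,338.28 − £1,228.28 = £110.00.
Break-even = £1,900.00 / £110.00 = 17.27 → 18 months.

18 months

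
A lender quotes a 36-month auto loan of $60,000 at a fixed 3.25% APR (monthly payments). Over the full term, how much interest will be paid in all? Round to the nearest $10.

$3,050

At 3.25% the monthly rate is 0.0027083, so the payment is 60,000 × 0.0027083 / (1 − 1.0027083^−36) = $1,751.49.
Total paid = 36 × $1,751.49 = $63,053.64; interest = $63,053.64 − $60,000 = $3,053.64.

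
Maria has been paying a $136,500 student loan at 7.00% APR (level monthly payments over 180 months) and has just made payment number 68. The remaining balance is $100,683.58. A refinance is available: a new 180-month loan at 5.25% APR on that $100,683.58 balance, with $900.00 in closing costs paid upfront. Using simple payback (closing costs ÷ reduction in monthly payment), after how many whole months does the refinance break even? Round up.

Current payment = 136,500 × 7%/12 / (1 − (1+0.0058333)^−180) = $1,226.90.
Refinanced payment = 100,683.58 × 0.0043750 / (1 − (1+0.0043750)^−180) = $809.37.
Monthly savings = $1,226.90 − $809.37 = $417.53.
Break-even = $900.00 / $417.53 = 2.16 → 3 months.

3 months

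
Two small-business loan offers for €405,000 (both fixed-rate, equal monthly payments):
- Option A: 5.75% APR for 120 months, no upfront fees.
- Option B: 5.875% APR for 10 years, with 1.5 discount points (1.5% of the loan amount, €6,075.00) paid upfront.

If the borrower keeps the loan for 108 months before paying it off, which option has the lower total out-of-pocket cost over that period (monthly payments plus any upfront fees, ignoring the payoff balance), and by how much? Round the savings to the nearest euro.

Option A by €8,807

Option A: at 5.75% the monthly rate is 0.0047917, so the payment is 405,000 × 0.0047917 / (1 − 1.0047917^−120) = €4,445.65.
Option B: at 5.875% the monthly rate is 0.0048958, so the payment is 405,000 × 0.0048958 / (1 − 1.0048958^−120) = €4,470.95.
Over 108 months: Option A costs 108 × €4,445.65 = €480,130.20; Option B costs 108 × €4,470.95 + €6,075.00 = €488,937.60.
Option A is cheaper by €488,937.60 − €480,130.20 = €8,807.40.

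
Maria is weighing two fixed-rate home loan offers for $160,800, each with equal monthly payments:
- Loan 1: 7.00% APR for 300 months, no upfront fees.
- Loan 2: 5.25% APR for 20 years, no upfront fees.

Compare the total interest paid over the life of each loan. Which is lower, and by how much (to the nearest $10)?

Loan 1: monthly rate = 7%/12 = 0.0058333; payment = 160,800 × 0.0058333 / (1 − (1+0.0058333)^−300) = $1,136.50.
Total interest on Loan 1 = 300 × $1,136.50 − $160,800 = $180,150.00.
Loan 2: at 5.25% the monthly rate is 0.0043750, so the payment is 160,800 × 0.0043750 / (1 − 1.0043750^−240) = $1,083.54.
Total interest on Loan 2 = 240 × $1,083.54 − $160,800 = $99,249.60.
Loan 2 is lower by $80,900.40.

Loan 2 by $80,900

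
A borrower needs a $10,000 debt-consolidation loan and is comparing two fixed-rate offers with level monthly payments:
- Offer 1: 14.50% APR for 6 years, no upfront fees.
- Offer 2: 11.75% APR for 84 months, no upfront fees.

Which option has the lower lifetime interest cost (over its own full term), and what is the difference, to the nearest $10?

Offer 1: monthly rate = 14.5%/12 = 0.0120833; payment = 10,000 × 0.0120833 / (1 − (1+0.0120833)^−72) = $208.74.
Total interest on Offer 1 = 72 × $208.74 − $10,000 = $5,029.28.
Offer 2: at 11.75% the monthly rate is 0.0097917, so the payment is 10,000 × 0.0097917 / (1 − 1.0097917^−84) = $175.19.
Total interest on Offer 2 = 84 × $175.19 − $10,000 = $4,715.96.
Offer 2 is lower by $313.32.

Offer 2 by $310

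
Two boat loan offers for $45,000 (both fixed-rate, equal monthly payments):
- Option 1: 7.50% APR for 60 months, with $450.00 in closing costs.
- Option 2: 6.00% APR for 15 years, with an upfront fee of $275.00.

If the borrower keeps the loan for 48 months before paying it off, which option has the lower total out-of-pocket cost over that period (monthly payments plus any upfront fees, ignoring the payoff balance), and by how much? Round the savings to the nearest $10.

Option 2 by $25,230

Option 1: monthly rate = 7.5%/12 = 0.0062500; payment = 45,000 × 0.0062500 / (1 − (1+0.0062500)^−60) = $901.71.
Option 2: at 6.00% the monthly rate is 0.0050000, so the payment is 45,000 × 0.0050000 / (1 − 1.0050000^−180) = $379.74.
Over 48 months: Option 1 costs 48 × $901.71 + $450.00 = $43,732.08; Option 2 costs 48 × $379.74 + $275.00 = $18,502.52.
Option 2 is cheaper by $43,732.08 − $18,502.52 = $25,229.56.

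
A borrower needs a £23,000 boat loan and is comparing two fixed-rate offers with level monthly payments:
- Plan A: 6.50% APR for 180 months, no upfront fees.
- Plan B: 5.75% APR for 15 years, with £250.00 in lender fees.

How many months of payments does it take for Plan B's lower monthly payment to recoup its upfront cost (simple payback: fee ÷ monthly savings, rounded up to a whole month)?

27 months

Plan A: monthly rate = 6.5%/12 = 0.0054167; payment = 23,000 × 0.0054167 / (1 − (1+0.0054167)^−180) = £200.35.
Plan B: monthly rate = 5.75%/12 = 0.0047917; payment = 23,000 × 0.0047917 / (1 − (1+0.0047917)^−180) = £190.99.
Monthly savings = £200.35 − £190.99 = £9.36.
Break-even = £250.00 / £9.36 = 26.71 → 27 months.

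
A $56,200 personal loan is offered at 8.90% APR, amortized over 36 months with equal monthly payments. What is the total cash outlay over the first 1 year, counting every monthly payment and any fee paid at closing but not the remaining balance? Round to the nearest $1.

$21,414

At 8.90% the monthly rate is 0.0074167, so the payment is 56,200 × 0.0074167 / (1 − 1.0074167^−36) = $1,784.53.
Total outlay = 12 × $1,784.53 = $21,414.36.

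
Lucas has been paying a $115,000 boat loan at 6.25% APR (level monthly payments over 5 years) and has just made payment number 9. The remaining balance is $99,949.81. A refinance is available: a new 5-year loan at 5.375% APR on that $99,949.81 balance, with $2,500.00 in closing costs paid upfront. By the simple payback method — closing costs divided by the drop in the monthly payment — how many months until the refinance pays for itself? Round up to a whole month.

8 months

Current payment = 115,000 × 6.25%/12 / (1 − (1+0.0052083)^−60) = $2,236.67.
Refinanced payment = 99,949.81 × 0.0044792 / (1 − (1+0.0044792)^−60) = $1,903.40.
Monthly savings = $2,236.67 − $1,903.40 = $333.27.
Break-even = $2,500.00 / $333.27 = 7.50 → 8 months.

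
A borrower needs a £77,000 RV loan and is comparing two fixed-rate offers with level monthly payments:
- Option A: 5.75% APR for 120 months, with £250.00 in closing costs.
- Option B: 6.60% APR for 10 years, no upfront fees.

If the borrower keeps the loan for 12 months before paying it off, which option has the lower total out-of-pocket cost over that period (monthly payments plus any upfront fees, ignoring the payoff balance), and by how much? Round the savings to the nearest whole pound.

Option A: monthly rate = 5.75%/12 = 0.0047917; payment = 77,000 × 0.0047917 / (1 − (1+0.0047917)^−120) = £845.22.
Option B: monthly rate = 6.6%/12 = 0.0055000; payment = 77,000 × 0.0055000 / (1 − (1+0.0055000)^−120) = £878.24.
Over 12 months: Option A costs 12 × £845.22 + £250.00 = £10,392.64; Option B costs 12 × £878.24 = £10,538.88.
Option A is cheaper by £10,538.88 − £10,392.64 = £146.24.

Option A by £146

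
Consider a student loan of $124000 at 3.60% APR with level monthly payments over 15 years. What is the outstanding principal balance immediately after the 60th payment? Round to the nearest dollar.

With monthly rate i = 3.6%/12 = 0.0030000, the balance after k of n payments is P · [(1+i)^n − (1+i)^k] / [(1+i)^n − 1].
(1+0.0030000)^180 = 1.71462023 and (1+0.0030000)^60 = 1.19689480, so the balance is 124,000 × (1.71462023 − 1.19689480) / (1.71462023 − 1) = $89,835.06.

$89,835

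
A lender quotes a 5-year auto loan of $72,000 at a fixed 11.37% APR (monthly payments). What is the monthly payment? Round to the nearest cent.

$1,578.77

At 11.37% the monthly rate is 0.0094750, so the payment is 72,000 × 0.0094750 / (1 − 1.0094750^−60) = $1,578.77.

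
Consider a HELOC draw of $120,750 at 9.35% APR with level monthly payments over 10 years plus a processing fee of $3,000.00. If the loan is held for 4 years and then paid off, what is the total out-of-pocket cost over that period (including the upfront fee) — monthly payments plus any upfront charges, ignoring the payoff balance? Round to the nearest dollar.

At 9.35% the monthly rate is 0.0077917, so the payment is 120,750 × 0.0077917 / (1 − 1.0077917^−120) = $1,552.58.
Total outlay = 48 × $1,552.58 + $3,000.00 = $77,523.84.

$77,524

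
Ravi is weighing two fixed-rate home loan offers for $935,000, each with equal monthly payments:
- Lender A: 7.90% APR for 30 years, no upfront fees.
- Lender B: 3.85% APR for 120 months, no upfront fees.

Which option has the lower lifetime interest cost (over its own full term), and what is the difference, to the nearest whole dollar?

Lender A: monthly rate = 7.9%/12 = 0.0065833; payment = 935,000 × 0.0065833 / (1 − (1+0.0065833)^−360) = $6,795.63.
Total interest on Lender A = 360 × $6,795.63 − $935,000 = $1,511,426.80.
Lender B: monthly rate = 3.85%/12 = 0.0032083; payment = 935,000 × 0.0032083 / (1 − (1+0.0032083)^−120) = $9,399.91.
Total interest on Lender B = 120 × $9,399.91 − $935,000 = $192,989.20.
Lender B is lower by $1,318,437.60.

Lender B by $1,318,438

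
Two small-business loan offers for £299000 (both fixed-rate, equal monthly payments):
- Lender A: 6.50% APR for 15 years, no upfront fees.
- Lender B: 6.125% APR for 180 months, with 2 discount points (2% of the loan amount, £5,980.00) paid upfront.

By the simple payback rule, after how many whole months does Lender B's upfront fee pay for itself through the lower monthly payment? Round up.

98 months

Lender A: monthly rate = 6.5%/12 = 0.0054167; payment = 299,000 × 0.0054167 / (1 − (1+0.0054167)^−180) = £2,604.61.
Lender B: monthly rate = 6.125%/12 = 0.0051042; payment = 299,000 × 0.0051042 / (1 − (1+0.0051042)^−180) = £2,543.37.
Monthly savings = £2,604.61 − £2,543.37 = £61.24.
Break-even = £5,980.00 / £61.24 = 97.65 → 98 months.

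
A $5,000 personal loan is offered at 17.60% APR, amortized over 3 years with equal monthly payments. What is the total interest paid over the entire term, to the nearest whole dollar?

At 17.60% the monthly rate is 0.0146667, so the payment is 5,000 × 0.0146667 / (1 − 1.0146667^−36) = $179.76.
Total paid = 36 × $179.76 = $6,471.36; interest = $6,471.36 − $5,000 = $1,471.36.

$1,471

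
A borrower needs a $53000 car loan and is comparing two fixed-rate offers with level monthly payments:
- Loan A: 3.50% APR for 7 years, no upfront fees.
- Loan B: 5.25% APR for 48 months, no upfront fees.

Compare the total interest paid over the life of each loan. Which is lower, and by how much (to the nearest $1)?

Loan B by $959

Loan A: at 3.50% the monthly rate is 0.0029167, so the payment is 53,000 × 0.0029167 / (1 − 1.0029167^−84) = $712.31.
Total interest on Loan A = 84 × $712.31 − $53,000 = $6,834.04.
Loan B: monthly rate = 5.25%/12 = 0.0043750; payment = 53,000 × 0.0043750 / (1 − (1+0.0043750)^−48) = $1,226.56.
Total interest on Loan B = 48 × $1,226.56 − $53,000 = $5,874.88.
Loan B is lower by $959.16.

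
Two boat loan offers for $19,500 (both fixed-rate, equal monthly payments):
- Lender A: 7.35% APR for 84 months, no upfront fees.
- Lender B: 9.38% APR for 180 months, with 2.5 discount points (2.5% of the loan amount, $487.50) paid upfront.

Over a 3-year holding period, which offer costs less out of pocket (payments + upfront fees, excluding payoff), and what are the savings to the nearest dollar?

Lender A: monthly rate = 7.35%/12 = 0.0061250; payment = 19,500 × 0.0061250 / (1 − (1+0.0061250)^−84) = $297.65.
Lender B: monthly rate = 9.38%/12 = 0.0078167; payment = 19,500 × 0.0078167 / (1 − (1+0.0078167)^−180) = $202.21.
Over 36 months: Lender A costs 36 × $297.65 = $10,715.40; Lender B costs 36 × $202.21 + $487.50 = $7,767.06.
Lender B is cheaper by $10,715.40 − $7,767.06 = $2,948.34.

Lender B by $2,948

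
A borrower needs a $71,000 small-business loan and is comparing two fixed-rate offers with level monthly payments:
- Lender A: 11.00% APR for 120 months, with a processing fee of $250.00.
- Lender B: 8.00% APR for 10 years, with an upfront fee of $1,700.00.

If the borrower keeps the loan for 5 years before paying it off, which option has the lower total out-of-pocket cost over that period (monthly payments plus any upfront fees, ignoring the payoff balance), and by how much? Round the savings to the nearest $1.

Lender A: monthly rate = 11%/12 = 0.0091667; payment = 71,000 × 0.0091667 / (1 − (1+0.0091667)^−120) = $978.03.
Lender B: at 8.00% the monthly rate is 0.0066667, so the payment is 71,000 × 0.0066667 / (1 − 1.0066667^−120) = $861.43.
Over 60 months: Lender A costs 60 × $978.03 + $250.00 = $58,931.80; Lender B costs 60 × $861.43 + $1,700.00 = $53,385.80.
Lender B is cheaper by $58,931.80 − $53,385.80 = $5,546.00.

Lender B by $5,546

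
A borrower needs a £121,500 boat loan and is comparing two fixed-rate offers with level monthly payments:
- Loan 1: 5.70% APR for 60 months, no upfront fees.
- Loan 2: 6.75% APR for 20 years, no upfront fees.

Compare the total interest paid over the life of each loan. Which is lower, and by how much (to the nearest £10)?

Loan 1: at 5.70% the monthly rate is 0.0047500, so the payment is 121,500 × 0.0047500 / (1 − 1.0047500^−60) = £2,332.02.
Total interest on Loan 1 = 60 × £2,332.02 − £121,500 = £18,421.20.
Loan 2: monthly rate = 6.75%/12 = 0.0056250; payment = 121,500 × 0.0056250 / (1 − (1+0.0056250)^−240) = £923.84.
Total interest on Loan 2 = 240 × £923.84 − £121,500 = £100,221.60.
Loan 1 is lower by £81,800.40.

Loan 1 by £81,800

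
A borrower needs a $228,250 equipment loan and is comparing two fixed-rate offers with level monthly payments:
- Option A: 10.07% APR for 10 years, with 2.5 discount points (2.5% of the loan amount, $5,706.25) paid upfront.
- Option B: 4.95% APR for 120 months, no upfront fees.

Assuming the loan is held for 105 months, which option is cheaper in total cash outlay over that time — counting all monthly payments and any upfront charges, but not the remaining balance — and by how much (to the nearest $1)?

Option B by $69,738

Option A: at 10.07% the monthly rate is 0.0083917, so the payment is 228,250 × 0.0083917 / (1 − 1.0083917^−120) = $3,025.20.
Option B: monthly rate = 4.95%/12 = 0.0041250; payment = 228,250 × 0.0041250 / (1 − (1+0.0041250)^−120) = $2,415.37.
Over 105 months: Option A costs 105 × $3,025.20 + $5,706.25 = $323,352.25; Option B costs 105 × $2,415.37 = $253,613.85.
Option B is cheaper by $323,352.25 − $253,613.85 = $69,738.40.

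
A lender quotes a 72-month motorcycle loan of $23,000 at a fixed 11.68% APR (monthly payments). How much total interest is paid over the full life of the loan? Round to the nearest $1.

Monthly rate = 11.68%/12 = 0.0097333; payment = 23,000 × 0.0097333 / (1 − (1+0.0097333)^−72) = $445.84.
Total paid = 72 × $445.84 = $32,100.48; interest = $32,100.48 − $23,000 = $9,100.48.

$9,100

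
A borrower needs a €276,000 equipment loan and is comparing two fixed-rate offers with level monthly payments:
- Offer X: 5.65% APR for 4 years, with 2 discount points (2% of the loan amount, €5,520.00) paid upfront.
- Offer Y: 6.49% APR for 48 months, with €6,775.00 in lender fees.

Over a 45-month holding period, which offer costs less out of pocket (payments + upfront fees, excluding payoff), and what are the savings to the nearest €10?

Offer X: monthly rate = 5.65%/12 = 0.0047083; payment = 276,000 × 0.0047083 / (1 − (1+0.0047083)^−48) = €6,437.67.
Offer Y: monthly rate = 6.49%/12 = 0.0054083; payment = 276,000 × 0.0054083 / (1 − (1+0.0054083)^−48) = €6,544.05.
Over 45 months: Offer X costs 45 × €6,437.67 + €5,520.00 = €295,215.15; Offer Y costs 45 × €6,544.05 + €6,775.00 = €301,257.25.
Offer X is cheaper by €301,257.25 − €295,215.15 = €6,042.10.

Offer X by €6,040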